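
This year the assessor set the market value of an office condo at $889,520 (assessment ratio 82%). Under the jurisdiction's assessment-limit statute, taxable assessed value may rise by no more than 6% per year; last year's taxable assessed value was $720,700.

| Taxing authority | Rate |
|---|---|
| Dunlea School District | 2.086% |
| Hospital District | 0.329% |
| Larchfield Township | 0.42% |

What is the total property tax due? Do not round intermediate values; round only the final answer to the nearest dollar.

$20,679

Uncapped assessed value = $889,520 × 0.82 = $729,406.4
Cap limit = $720,700 × 1.06 = $763,942
Taxable assessed value = min($729,406.4, $763,942) = $729,406.4 (cap does not bind)
Dunlea School District: $729,406.4 × 0.02086 = $15,215.417504
Hospital District: $729,406.4 × 0.00329 = $2,399.747056
Larchfield Township: $729,406.4 × 0.0042 = $3,063.50688
Total = $20,678.67144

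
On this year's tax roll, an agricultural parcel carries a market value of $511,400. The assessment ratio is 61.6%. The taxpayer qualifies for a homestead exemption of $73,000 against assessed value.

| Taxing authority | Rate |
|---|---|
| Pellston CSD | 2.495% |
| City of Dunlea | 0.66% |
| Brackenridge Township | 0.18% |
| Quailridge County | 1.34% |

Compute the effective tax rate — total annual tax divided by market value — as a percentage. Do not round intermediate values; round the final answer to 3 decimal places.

Assessed value = $511,400 × 0.616 = $315,022.4
Taxable value = $315,022.4 − $73,000 = $242,022.4
Pellston CSD: $242,022.4 × 0.02495 = $6,038.45888
City of Dunlea: $242,022.4 × 0.0066 = $1,597.34784
Brackenridge Township: $242,022.4 × 0.0018 = $435.64032
Quailridge County: $242,022.4 × 0.0134 = $3,243.10016
Total tax = $11,314.5472
Effective rate = $11,314.5472 ÷ $511,400 = 2.212% of market value

2.212%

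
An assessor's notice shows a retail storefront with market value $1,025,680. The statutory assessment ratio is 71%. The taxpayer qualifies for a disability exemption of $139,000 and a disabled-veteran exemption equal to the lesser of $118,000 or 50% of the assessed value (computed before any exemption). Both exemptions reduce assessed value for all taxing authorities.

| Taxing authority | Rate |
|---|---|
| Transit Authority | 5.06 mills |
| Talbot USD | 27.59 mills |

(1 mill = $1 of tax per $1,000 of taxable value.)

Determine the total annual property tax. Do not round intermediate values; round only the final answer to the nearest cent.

$15,385.75

Assessed value = $1,025,680 × 0.71 = $728,232.8
Disabled-veteran exemption = min($118,000, 50% × $728,232.8) = min($118,000, $364,116.4) = $118,000 (dollar cap binds)
Taxable value = $728,232.8 − $139,000 − $118,000 = $471,232.8
Transit Authority: $471,232.8 × 0.00506 = $2,384.437968
Talbot USD: $471,232.8 × 0.02759 = $13,001.312952
Total = $15,385.75092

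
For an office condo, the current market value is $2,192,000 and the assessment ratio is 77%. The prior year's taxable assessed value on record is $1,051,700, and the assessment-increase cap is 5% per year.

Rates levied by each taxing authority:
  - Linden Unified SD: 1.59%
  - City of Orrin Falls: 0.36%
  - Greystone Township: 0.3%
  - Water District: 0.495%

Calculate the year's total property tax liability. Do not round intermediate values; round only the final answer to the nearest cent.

Uncapped assessed value = $2,192,000 × 0.77 = $1,687,840
Cap limit = $1,051,700 × 1.05 = $1,104,285
Taxable assessed value = min($1,687,840, $1,104,285) = $1,104,285 (cap binds)
Linden Unified SD: $1,104,285 × 0.0159 = $17,558.1315
City of Orrin Falls: $1,104,285 × 0.0036 = $3,975.426
Greystone Township: $1,104,285 × 0.003 = $3,312.855
Water District: $1,104,285 × 0.00495 = $5,466.21075
Total = $30,312.62325

$30,312.62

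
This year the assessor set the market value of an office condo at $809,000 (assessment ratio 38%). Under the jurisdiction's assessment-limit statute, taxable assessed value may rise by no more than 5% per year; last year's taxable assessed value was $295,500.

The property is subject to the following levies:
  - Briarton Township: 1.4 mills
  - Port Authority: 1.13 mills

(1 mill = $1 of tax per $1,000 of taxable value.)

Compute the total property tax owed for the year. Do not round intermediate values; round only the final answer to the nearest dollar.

$778

Uncapped assessed value = $809,000 × 0.38 = $307,420
Cap limit = $295,500 × 1.05 = $310,275
Taxable assessed value = min($307,420, $310,275) = $307,420 (cap does not bind)
Briarton Township: $307,420 × 0.0014 = $430.388
Port Authority: $307,420 × 0.00113 = $347.3846
Total = $777.7726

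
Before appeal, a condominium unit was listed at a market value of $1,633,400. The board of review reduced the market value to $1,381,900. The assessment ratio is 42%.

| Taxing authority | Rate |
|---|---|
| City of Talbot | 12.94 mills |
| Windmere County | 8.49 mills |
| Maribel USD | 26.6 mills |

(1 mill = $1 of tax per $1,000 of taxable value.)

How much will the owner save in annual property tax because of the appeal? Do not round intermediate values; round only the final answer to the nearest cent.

$5,073.41

Old assessed value = $1,633,400 × 0.42 = $686,028
New assessed value = $1,381,900 × 0.42 = $580,398
Combined rate = 0.01294 + 0.00849 + 0.0266 = 0.04803
Old tax = $686,028 × 0.04803 = $32,949.92484
New tax = $580,398 × 0.04803 = $27,876.51594
Reduction = $32,949.92484 − $27,876.51594 = $5,073.4089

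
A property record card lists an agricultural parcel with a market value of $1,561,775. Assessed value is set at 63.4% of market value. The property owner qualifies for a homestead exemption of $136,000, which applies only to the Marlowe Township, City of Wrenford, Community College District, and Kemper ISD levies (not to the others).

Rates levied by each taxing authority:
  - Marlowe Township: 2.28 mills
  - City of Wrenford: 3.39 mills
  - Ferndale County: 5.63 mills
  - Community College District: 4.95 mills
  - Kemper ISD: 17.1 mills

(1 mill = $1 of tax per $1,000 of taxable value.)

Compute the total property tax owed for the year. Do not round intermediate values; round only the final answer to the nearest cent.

Assessed value = $1,561,775 × 0.634 = $990,165.35
Marlowe Township: ($990,165.35 − $136,000) × 0.00228 = $854,165.35 × 0.00228 = $1,947.496998
City of Wrenford: ($990,165.35 − $136,000) × 0.00339 = $854,165.35 × 0.00339 = $2,895.6205365
Ferndale County: $990,165.35 × 0.00563 = $5,574.6309205
Community College District: ($990,165.35 − $136,000) × 0.00495 = $854,165.35 × 0.00495 = $4,228.1184825
Kemper ISD: ($990,165.35 − $136,000) × 0.0171 = $854,165.35 × 0.0171 = $14,606.227485
Total = $29,252.0944225

$29,252.09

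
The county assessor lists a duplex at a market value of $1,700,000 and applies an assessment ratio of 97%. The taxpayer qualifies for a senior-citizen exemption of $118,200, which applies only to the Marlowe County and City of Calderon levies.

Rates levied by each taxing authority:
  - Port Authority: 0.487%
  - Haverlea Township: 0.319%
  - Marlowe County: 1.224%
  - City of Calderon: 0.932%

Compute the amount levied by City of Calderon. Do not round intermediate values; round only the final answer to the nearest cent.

Assessed value = $1,700,000 × 0.97 = $1,649,000
City of Calderon taxable value = $1,649,000 − $118,200 = $1,530,800
City of Calderon levy = $1,530,800 × 0.00932 = $14,267.056

$14,267.06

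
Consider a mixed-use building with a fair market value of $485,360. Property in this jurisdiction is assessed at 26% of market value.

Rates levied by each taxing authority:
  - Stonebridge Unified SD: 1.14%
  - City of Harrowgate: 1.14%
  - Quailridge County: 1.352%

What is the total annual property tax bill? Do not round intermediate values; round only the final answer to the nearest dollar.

$4,583

Assessed value = $485,360 × 0.26 = $126,193.6
Stonebridge Unified SD: $126,193.6 × 0.0114 = $1,438.60704
City of Harrowgate: $126,193.6 × 0.0114 = $1,438.60704
Quailridge County: $126,193.6 × 0.01352 = $1,706.137472
Total = $1,438.60704 + $1,438.60704 + $1,706.137472 = $4,583.351552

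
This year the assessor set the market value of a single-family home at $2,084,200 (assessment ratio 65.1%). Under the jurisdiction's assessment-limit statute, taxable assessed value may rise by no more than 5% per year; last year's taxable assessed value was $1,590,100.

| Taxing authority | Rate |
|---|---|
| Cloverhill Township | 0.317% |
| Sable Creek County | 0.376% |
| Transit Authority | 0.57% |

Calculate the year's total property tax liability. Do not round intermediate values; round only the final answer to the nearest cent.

$17,136.56

Uncapped assessed value = $2,084,200 × 0.651 = $1,356,814.2
Cap limit = $1,590,100 × 1.05 = $1,669,605
Taxable assessed value = min($1,356,814.2, $1,669,605) = $1,356,814.2 (cap does not bind)
Cloverhill Township: $1,356,814.2 × 0.00317 = $4,301.101014
Sable Creek County: $1,356,814.2 × 0.00376 = $5,101.621392
Transit Authority: $1,356,814.2 × 0.0057 = $7,733.84094
Total = $17,136.563346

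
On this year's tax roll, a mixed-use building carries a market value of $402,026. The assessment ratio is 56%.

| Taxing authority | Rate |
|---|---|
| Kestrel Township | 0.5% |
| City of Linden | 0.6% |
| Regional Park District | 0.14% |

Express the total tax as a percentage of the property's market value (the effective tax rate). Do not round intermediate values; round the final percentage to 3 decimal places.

0.694%

Assessed value = $402,026 × 0.56 = $225,134.56
Kestrel Township: $225,134.56 × 0.005 = $1,125.6728
City of Linden: $225,134.56 × 0.006 = $1,350.80736
Regional Park District: $225,134.56 × 0.0014 = $315.188384
Total tax = $2,791.668544
Effective rate = $2,791.668544 ÷ $402,026 = 0.694% of market value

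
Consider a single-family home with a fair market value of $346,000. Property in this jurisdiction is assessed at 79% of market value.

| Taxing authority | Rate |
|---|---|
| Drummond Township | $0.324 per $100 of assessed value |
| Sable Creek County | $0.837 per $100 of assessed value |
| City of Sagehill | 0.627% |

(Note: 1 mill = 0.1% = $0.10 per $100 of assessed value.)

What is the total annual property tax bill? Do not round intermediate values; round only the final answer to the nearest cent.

$4,887.32

Assessed value = $346,000 × 0.79 = $273,340
Drummond Township: $273,340 × 0.00324 = $885.6216
Sable Creek County: $273,340 × 0.00837 = $2,287.8558
City of Sagehill: $273,340 × 0.00627 = $1,713.8418
Total = $4,887.3192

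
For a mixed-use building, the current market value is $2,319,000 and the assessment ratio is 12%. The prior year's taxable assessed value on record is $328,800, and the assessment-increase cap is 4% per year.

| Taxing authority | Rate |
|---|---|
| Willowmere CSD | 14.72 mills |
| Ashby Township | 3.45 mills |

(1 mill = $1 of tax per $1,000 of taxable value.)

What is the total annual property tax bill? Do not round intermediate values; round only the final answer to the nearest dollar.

$5,056

Uncapped assessed value = $2,319,000 × 0.12 = $278,280
Cap limit = $328,800 × 1.04 = $341,952
Taxable assessed value = min($278,280, $341,952) = $278,280 (cap does not bind)
Willowmere CSD: $278,280 × 0.01472 = $4,096.2816
Ashby Township: $278,280 × 0.00345 = $960.066
Total = $5,056.3476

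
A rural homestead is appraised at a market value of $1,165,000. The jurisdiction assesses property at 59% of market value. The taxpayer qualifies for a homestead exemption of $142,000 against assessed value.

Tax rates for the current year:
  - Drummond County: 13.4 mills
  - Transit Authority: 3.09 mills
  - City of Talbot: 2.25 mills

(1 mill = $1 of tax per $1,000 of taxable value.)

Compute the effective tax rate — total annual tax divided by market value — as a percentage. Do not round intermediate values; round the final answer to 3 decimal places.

0.877%

Assessed value = $1,165,000 × 0.59 = $687,350
Taxable value = $687,350 − $142,000 = $545,350
Drummond County: $545,350 × 0.0134 = $7,307.69
Transit Authority: $545,350 × 0.00309 = $1,685.1315
City of Talbot: $545,350 × 0.00225 = $1,227.0375
Total tax = $10,219.859
Effective rate = $10,219.859 ÷ $1,165,000 = 0.877% of market value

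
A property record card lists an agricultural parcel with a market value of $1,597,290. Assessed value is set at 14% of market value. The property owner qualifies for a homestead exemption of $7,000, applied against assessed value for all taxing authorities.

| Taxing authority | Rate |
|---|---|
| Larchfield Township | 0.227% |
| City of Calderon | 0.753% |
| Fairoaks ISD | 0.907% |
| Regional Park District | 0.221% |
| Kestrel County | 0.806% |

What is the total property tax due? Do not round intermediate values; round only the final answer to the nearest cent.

$6,312.32

Assessed value = $1,597,290 × 0.14 = $223,620.6
Taxable value = $223,620.6 − $7,000 = $216,620.6
Larchfield Township: $216,620.6 × 0.00227 = $491.728762
City of Calderon: $216,620.6 × 0.00753 = $1,631.153118
Fairoaks ISD: $216,620.6 × 0.00907 = $1,964.748842
Regional Park District: $216,620.6 × 0.00221 = $478.731526
Kestrel County: $216,620.6 × 0.00806 = $1,745.962036
Total = $491.728762 + $1,631.153118 + $1,964.748842 + $478.731526 + $1,745.962036 = $6,312.324284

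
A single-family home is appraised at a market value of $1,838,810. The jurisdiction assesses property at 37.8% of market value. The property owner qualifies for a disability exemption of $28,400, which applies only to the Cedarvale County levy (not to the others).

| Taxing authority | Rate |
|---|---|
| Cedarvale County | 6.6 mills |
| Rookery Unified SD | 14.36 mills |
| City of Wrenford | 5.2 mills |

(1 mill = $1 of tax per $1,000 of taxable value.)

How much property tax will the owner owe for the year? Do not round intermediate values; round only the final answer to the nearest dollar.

Assessed value = $1,838,810 × 0.378 = $695,070.18
Cedarvale County: ($695,070.18 − $28,400) × 0.0066 = $666,670.18 × 0.0066 = $4,400.023188
Rookery Unified SD: $695,070.18 × 0.01436 = $9,981.2077848
City of Wrenford: $695,070.18 × 0.0052 = $3,614.364936
Total = $17,995.5959088

$17,996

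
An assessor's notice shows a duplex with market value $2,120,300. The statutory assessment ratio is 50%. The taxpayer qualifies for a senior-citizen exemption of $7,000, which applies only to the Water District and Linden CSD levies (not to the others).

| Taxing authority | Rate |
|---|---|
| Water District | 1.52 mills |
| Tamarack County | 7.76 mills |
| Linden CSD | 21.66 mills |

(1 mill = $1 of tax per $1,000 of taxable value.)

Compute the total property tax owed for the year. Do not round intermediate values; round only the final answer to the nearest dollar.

Assessed value = $2,120,300 × 0.5 = $1,060,150
Water District: ($1,060,150 − $7,000) × 0.00152 = $1,053,150 × 0.00152 = $1,600.788
Tamarack County: $1,060,150 × 0.00776 = $8,226.764
Linden CSD: ($1,060,150 − $7,000) × 0.02166 = $1,053,150 × 0.02166 = $22,811.229
Total = $32,638.781

$32,639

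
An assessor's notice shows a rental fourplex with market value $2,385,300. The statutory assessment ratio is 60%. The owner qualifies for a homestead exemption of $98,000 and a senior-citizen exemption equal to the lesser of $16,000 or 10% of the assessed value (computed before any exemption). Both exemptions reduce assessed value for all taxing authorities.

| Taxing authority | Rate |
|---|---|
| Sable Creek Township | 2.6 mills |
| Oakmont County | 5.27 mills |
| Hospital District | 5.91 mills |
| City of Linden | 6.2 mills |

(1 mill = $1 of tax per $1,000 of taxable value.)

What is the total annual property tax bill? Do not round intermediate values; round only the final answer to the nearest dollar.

$26,317

Assessed value = $2,385,300 × 0.6 = $1,431,180
Senior-citizen exemption = min($16,000, 10% × $1,431,180) = min($16,000, $143,118) = $16,000 (dollar cap binds)
Taxable value = $1,431,180 − $98,000 − $16,000 = $1,317,180
Sable Creek Township: $1,317,180 × 0.0026 = $3,424.668
Oakmont County: $1,317,180 × 0.00527 = $6,941.5386
Hospital District: $1,317,180 × 0.00591 = $7,784.5338
City of Linden: $1,317,180 × 0.0062 = $8,166.516
Total = $26,317.2564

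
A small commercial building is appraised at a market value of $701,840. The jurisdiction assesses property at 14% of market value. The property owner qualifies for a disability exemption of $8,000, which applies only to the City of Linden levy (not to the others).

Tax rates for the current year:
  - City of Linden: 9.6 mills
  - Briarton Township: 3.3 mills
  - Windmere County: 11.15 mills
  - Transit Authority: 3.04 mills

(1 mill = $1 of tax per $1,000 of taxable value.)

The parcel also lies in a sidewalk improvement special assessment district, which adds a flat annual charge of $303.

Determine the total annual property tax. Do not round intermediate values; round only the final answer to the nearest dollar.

$2,888

Assessed value = $701,840 × 0.14 = $98,257.6
City of Linden: ($98,257.6 − $8,000) × 0.0096 = $90,257.6 × 0.0096 = $866.47296
Briarton Township: $98,257.6 × 0.0033 = $324.25008
Windmere County: $98,257.6 × 0.01115 = $1,095.57224
Transit Authority: $98,257.6 × 0.00304 = $298.703104
Levies subtotal = $2,584.998384
Total = $2,584.998384 + $303 = $2,887.998384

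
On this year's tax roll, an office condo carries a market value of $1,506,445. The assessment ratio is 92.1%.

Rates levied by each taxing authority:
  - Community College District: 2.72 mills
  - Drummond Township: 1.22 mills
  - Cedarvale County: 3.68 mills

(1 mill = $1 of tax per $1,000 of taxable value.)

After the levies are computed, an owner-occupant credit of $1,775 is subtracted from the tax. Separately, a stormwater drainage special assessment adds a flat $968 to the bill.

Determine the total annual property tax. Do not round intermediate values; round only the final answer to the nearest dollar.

Assessed value = $1,506,445 × 0.921 = $1,387,435.845
Community College District: $1,387,435.845 × 0.00272 = $3,773.8254984
Drummond Township: $1,387,435.845 × 0.00122 = $1,692.6717309
Cedarvale County: $1,387,435.845 × 0.00368 = $5,105.7639096
Levies subtotal = $10,572.2611389
After credit = $10,572.2611389 − $1,775 = $8,797.2611389
Total = $8,797.2611389 + $968 = $9,765.2611389

$9,765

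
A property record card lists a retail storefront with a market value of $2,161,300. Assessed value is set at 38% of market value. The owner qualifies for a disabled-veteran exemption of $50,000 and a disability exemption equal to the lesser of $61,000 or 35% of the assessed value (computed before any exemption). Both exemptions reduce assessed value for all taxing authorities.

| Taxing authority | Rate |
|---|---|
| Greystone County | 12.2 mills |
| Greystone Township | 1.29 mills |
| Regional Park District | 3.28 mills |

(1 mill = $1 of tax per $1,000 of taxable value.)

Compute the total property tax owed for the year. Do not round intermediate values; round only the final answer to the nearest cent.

$11,911.63

Assessed value = $2,161,300 × 0.38 = $821,294
Disability exemption = min($61,000, 35% × $821,294) = min($61,000, $287,452.9) = $61,000 (dollar cap binds)
Taxable value = $821,294 − $50,000 − $61,000 = $710,294
Greystone County: $710,294 × 0.0122 = $8,665.5868
Greystone Township: $710,294 × 0.00129 = $916.27926
Regional Park District: $710,294 × 0.00328 = $2,329.76432
Total = $11,911.63038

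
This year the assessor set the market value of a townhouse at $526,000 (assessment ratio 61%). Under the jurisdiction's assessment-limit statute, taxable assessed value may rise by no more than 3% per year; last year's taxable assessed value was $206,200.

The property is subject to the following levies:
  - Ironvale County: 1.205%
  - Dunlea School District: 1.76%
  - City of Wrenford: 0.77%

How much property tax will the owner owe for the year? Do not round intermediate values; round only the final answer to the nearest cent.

Uncapped assessed value = $526,000 × 0.61 = $320,860
Cap limit = $206,200 × 1.03 = $212,386
Taxable assessed value = min($320,860, $212,386) = $212,386 (cap binds)
Ironvale County: $212,386 × 0.01205 = $2,559.2513
Dunlea School District: $212,386 × 0.0176 = $3,737.9936
City of Wrenford: $212,386 × 0.0077 = $1,635.3722
Total = $7,932.6171

$7,932.62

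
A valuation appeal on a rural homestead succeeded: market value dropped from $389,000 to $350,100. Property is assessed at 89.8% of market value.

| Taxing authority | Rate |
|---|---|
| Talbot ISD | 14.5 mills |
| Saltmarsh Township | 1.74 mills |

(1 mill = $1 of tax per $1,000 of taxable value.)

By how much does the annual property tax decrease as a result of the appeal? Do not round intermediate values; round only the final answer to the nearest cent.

$567.30

Old assessed value = $389,000 × 0.898 = $349,322
New assessed value = $350,100 × 0.898 = $314,389.8
Combined rate = 0.0145 + 0.00174 = 0.01624
Old tax = $349,322 × 0.01624 = $5,672.98928
New tax = $314,389.8 × 0.01624 = $5,105.690352
Reduction = $5,672.98928 − $5,105.690352 = $567.298928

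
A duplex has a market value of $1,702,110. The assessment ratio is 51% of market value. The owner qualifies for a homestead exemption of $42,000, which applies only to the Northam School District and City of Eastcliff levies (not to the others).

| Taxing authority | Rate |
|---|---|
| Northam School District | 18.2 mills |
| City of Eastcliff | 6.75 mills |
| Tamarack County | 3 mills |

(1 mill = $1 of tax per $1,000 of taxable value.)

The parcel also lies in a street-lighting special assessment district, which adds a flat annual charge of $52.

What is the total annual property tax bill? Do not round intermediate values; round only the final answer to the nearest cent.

Assessed value = $1,702,110 × 0.51 = $868,076.1
Northam School District: ($868,076.1 − $42,000) × 0.0182 = $826,076.1 × 0.0182 = $15,034.58502
City of Eastcliff: ($868,076.1 − $42,000) × 0.00675 = $826,076.1 × 0.00675 = $5,576.013675
Tamarack County: $868,076.1 × 0.003 = $2,604.2283
Levies subtotal = $23,214.826995
Total = $23,214.826995 + $52 = $23,266.826995

$23,266.83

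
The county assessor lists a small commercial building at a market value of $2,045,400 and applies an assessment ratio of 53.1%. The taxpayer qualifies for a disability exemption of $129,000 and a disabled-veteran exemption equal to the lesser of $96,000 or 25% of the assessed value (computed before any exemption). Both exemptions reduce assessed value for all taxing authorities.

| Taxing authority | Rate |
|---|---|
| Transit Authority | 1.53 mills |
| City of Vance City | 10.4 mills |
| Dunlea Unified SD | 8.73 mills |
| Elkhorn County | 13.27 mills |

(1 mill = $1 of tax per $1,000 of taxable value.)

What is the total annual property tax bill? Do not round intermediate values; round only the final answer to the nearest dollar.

$29,217

Assessed value = $2,045,400 × 0.531 = $1,086,107.4
Disabled-veteran exemption = min($96,000, 25% × $1,086,107.4) = min($96,000, $271,526.85) = $96,000 (dollar cap binds)
Taxable value = $1,086,107.4 − $129,000 − $96,000 = $861,107.4
Transit Authority: $861,107.4 × 0.00153 = $1,317.494322
City of Vance City: $861,107.4 × 0.0104 = $8,955.51696
Dunlea Unified SD: $861,107.4 × 0.00873 = $7,517.467602
Elkhorn County: $861,107.4 × 0.01327 = $11,426.895198
Total = $29,217.374082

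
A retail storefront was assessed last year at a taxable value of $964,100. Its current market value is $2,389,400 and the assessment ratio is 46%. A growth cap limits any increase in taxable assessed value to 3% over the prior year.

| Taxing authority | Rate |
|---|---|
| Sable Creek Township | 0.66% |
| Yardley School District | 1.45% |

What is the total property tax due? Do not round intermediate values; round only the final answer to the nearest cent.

$20,952.79

Uncapped assessed value = $2,389,400 × 0.46 = $1,099,124
Cap limit = $964,100 × 1.03 = $993,023
Taxable assessed value = min($1,099,124, $993,023) = $993,023 (cap binds)
Sable Creek Township: $993,023 × 0.0066 = $6,553.9518
Yardley School District: $993,023 × 0.0145 = $14,398.8335
Total = $20,952.7853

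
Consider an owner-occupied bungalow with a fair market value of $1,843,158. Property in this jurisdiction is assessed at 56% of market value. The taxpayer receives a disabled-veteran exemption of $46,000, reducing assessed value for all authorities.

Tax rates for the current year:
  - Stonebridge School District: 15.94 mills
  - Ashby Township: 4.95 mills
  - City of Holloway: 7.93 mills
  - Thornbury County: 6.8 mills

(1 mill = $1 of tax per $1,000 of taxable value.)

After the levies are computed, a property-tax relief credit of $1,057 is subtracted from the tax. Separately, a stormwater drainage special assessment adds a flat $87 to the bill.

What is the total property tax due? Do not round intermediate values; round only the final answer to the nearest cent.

$34,157.32

Assessed value = $1,843,158 × 0.56 = $1,032,168.48
Taxable value = $1,032,168.48 − $46,000 = $986,168.48
Stonebridge School District: $986,168.48 × 0.01594 = $15,719.5255712
Ashby Township: $986,168.48 × 0.00495 = $4,881.533976
City of Holloway: $986,168.48 × 0.00793 = $7,820.3160464
Thornbury County: $986,168.48 × 0.0068 = $6,705.945664
Levies subtotal = $35,127.3212576
After credit = $35,127.3212576 − $1,057 = $34,070.3212576
Total = $34,070.3212576 + $87 = $34,157.3212576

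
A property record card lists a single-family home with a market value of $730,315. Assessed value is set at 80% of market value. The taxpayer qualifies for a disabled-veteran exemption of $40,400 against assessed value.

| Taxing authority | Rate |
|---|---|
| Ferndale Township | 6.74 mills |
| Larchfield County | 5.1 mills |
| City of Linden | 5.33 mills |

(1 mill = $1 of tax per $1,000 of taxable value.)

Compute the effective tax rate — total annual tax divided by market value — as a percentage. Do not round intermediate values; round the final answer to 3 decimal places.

1.279%

Assessed value = $730,315 × 0.8 = $584,252
Taxable value = $584,252 − $40,400 = $543,852
Ferndale Township: $543,852 × 0.00674 = $3,665.56248
Larchfield County: $543,852 × 0.0051 = $2,773.6452
City of Linden: $543,852 × 0.00533 = $2,898.73116
Total tax = $9,337.93884
Effective rate = $9,337.93884 ÷ $730,315 = 1.279% of market value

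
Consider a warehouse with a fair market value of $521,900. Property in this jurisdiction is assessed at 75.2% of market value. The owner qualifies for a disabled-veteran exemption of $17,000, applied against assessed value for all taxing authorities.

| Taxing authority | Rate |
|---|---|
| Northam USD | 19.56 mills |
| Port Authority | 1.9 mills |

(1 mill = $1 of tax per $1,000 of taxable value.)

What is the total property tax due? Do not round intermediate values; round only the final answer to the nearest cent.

Assessed value = $521,900 × 0.752 = $392,468.8
Taxable value = $392,468.8 − $17,000 = $375,468.8
Northam USD: $375,468.8 × 0.01956 = $7,344.169728
Port Authority: $375,468.8 × 0.0019 = $713.39072
Total = $7,344.169728 + $713.39072 = $8,057.560448

$8,057.56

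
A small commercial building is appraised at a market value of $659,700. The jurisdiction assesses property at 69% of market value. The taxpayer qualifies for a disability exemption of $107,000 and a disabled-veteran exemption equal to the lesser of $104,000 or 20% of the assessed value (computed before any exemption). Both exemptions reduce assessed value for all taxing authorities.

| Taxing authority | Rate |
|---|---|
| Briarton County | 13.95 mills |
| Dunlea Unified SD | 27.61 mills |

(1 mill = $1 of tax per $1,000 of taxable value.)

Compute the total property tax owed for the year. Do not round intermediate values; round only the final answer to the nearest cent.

Assessed value = $659,700 × 0.69 = $455,193
Disabled-veteran exemption = min($104,000, 20% × $455,193) = min($104,000, $91,038.6) = $91,038.6 (percentage binds)
Taxable value = $455,193 − $107,000 − $91,038.6 = $257,154.4
Briarton County: $257,154.4 × 0.01395 = $3,587.30388
Dunlea Unified SD: $257,154.4 × 0.02761 = $7,100.032984
Total = $10,687.336864

$10,687.34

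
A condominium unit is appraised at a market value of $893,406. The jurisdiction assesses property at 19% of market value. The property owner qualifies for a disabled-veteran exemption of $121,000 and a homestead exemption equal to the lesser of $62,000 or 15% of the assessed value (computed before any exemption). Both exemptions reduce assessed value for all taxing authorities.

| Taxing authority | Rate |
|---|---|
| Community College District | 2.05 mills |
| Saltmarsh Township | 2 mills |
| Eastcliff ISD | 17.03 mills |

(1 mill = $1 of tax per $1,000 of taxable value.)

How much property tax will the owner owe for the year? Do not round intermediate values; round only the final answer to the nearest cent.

Assessed value = $893,406 × 0.19 = $169,747.14
Homestead exemption = min($62,000, 15% × $169,747.14) = min($62,000, $25,462.071) = $25,462.071 (percentage binds)
Taxable value = $169,747.14 − $121,000 − $25,462.071 = $23,285.069
Community College District: $23,285.069 × 0.00205 = $47.73439145
Saltmarsh Township: $23,285.069 × 0.002 = $46.570138
Eastcliff ISD: $23,285.069 × 0.01703 = $396.54472507
Total = $490.84925452

$490.85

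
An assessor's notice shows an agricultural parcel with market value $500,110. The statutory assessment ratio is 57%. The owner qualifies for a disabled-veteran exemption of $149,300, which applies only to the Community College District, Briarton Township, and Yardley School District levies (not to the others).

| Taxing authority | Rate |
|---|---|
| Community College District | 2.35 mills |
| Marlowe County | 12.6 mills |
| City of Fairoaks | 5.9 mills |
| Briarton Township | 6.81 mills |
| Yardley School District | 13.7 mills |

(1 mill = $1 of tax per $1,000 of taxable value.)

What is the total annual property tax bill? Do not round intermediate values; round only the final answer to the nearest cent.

$8,377.20

Assessed value = $500,110 × 0.57 = $285,062.7
Community College District: ($285,062.7 − $149,300) × 0.00235 = $135,762.7 × 0.00235 = $319.042345
Marlowe County: $285,062.7 × 0.0126 = $3,591.79002
City of Fairoaks: $285,062.7 × 0.0059 = $1,681.86993
Briarton Township: ($285,062.7 − $149,300) × 0.00681 = $135,762.7 × 0.00681 = $924.543987
Yardley School District: ($285,062.7 − $149,300) × 0.0137 = $135,762.7 × 0.0137 = $1,859.94899
Total = $8,377.195272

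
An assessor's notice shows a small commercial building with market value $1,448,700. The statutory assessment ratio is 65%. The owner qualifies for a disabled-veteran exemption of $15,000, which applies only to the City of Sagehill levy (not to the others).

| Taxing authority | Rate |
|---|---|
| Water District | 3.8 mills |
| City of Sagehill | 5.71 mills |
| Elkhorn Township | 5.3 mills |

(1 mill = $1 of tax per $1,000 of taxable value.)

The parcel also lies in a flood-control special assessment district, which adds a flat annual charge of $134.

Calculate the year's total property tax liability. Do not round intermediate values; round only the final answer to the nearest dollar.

Assessed value = $1,448,700 × 0.65 = $941,655
Water District: $941,655 × 0.0038 = $3,578.289
City of Sagehill: ($941,655 − $15,000) × 0.00571 = $926,655 × 0.00571 = $5,291.20005
Elkhorn Township: $941,655 × 0.0053 = $4,990.7715
Levies subtotal = $13,860.26055
Total = $13,860.26055 + $134 = $13,994.26055

$13,994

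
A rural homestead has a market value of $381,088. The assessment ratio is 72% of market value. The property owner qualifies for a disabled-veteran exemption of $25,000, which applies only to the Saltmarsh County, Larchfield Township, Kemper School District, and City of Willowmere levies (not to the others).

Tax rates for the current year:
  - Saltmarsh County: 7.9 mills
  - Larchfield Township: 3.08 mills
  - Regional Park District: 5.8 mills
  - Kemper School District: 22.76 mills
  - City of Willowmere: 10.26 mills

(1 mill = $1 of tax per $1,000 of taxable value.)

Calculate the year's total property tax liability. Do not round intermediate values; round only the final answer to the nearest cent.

Assessed value = $381,088 × 0.72 = $274,383.36
Saltmarsh County: ($274,383.36 − $25,000) × 0.0079 = $249,383.36 × 0.0079 = $1,970.128544
Larchfield Township: ($274,383.36 − $25,000) × 0.00308 = $249,383.36 × 0.00308 = $768.1007488
Regional Park District: $274,383.36 × 0.0058 = $1,591.423488
Kemper School District: ($274,383.36 − $25,000) × 0.02276 = $249,383.36 × 0.02276 = $5,675.9652736
City of Willowmere: ($274,383.36 − $25,000) × 0.01026 = $249,383.36 × 0.01026 = $2,558.6732736
Total = $12,564.291328

$12,564.29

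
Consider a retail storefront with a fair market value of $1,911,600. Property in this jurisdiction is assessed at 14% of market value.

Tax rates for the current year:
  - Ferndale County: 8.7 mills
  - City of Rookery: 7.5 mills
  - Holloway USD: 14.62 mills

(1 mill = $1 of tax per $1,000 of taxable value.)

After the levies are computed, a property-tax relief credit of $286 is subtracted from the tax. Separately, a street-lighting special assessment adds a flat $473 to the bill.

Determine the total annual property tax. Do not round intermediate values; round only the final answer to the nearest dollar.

$8,435

Assessed value = $1,911,600 × 0.14 = $267,624
Ferndale County: $267,624 × 0.0087 = $2,328.3288
City of Rookery: $267,624 × 0.0075 = $2,007.18
Holloway USD: $267,624 × 0.01462 = $3,912.66288
Levies subtotal = $8,248.17168
After credit = $8,248.17168 − $286 = $7,962.17168
Total = $7,962.17168 + $473 = $8,435.17168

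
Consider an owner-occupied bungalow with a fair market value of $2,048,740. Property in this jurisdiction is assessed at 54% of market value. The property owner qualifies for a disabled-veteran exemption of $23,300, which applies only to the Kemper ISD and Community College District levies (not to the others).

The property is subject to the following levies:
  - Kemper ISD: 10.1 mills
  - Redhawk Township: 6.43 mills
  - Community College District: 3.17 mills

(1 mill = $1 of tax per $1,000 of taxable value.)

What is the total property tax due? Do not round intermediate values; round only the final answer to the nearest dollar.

$21,485

Assessed value = $2,048,740 × 0.54 = $1,106,319.6
Kemper ISD: ($1,106,319.6 − $23,300) × 0.0101 = $1,083,019.6 × 0.0101 = $10,938.49796
Redhawk Township: $1,106,319.6 × 0.00643 = $7,113.635028
Community College District: ($1,106,319.6 − $23,300) × 0.00317 = $1,083,019.6 × 0.00317 = $3,433.172132
Total = $21,485.30512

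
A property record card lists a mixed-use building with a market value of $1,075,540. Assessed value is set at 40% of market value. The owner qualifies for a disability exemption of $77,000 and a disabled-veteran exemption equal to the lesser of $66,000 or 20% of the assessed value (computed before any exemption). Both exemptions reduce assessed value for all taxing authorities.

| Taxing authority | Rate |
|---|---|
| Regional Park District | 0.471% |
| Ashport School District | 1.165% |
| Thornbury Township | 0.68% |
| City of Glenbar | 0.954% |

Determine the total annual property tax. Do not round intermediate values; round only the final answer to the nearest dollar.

Assessed value = $1,075,540 × 0.4 = $430,216
Disabled-veteran exemption = min($66,000, 20% × $430,216) = min($66,000, $86,043.2) = $66,000 (dollar cap binds)
Taxable value = $430,216 − $77,000 − $66,000 = $287,216
Regional Park District: $287,216 × 0.00471 = $1,352.78736
Ashport School District: $287,216 × 0.01165 = $3,346.0664
Thornbury Township: $287,216 × 0.0068 = $1,953.0688
City of Glenbar: $287,216 × 0.00954 = $2,740.04064
Total = $9,391.9632

$9,392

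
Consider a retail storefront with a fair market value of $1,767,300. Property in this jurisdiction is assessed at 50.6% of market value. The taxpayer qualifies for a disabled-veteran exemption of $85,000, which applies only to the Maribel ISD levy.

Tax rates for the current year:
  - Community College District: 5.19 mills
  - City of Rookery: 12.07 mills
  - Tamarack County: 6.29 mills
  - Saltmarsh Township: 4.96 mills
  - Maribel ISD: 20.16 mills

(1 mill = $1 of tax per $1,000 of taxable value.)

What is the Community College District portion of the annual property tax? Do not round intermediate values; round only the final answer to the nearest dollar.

$4,641

Assessed value = $1,767,300 × 0.506 = $894,253.8
Community College District taxable value = $894,253.8 (exemption does not apply)
Community College District levy = $894,253.8 × 0.00519 = $4,641.177222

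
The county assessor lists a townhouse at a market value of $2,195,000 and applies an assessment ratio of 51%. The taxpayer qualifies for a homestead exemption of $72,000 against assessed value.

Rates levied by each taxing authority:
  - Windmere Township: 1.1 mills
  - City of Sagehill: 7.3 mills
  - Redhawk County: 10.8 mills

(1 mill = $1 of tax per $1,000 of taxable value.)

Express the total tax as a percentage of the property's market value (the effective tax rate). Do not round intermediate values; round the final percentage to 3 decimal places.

Assessed value = $2,195,000 × 0.51 = $1,119,450
Taxable value = $1,119,450 − $72,000 = $1,047,450
Windmere Township: $1,047,450 × 0.0011 = $1,152.195
City of Sagehill: $1,047,450 × 0.0073 = $7,646.385
Redhawk County: $1,047,450 × 0.0108 = $11,312.46
Total tax = $20,111.04
Effective rate = $20,111.04 ÷ $2,195,000 = 0.916% of market value

0.916%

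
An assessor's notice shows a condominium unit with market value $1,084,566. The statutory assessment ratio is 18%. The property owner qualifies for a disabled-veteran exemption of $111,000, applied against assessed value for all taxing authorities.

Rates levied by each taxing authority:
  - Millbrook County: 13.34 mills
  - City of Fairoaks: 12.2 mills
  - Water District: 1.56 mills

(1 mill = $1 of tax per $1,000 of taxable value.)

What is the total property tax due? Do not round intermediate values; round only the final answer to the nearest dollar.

Assessed value = $1,084,566 × 0.18 = $195,221.88
Taxable value = $195,221.88 − $111,000 = $84,221.88
Millbrook County: $84,221.88 × 0.01334 = $1,123.5198792
City of Fairoaks: $84,221.88 × 0.0122 = $1,027.506936
Water District: $84,221.88 × 0.00156 = $131.3861328
Total = $1,123.5198792 + $1,027.506936 + $131.3861328 = $2,282.412948

$2,282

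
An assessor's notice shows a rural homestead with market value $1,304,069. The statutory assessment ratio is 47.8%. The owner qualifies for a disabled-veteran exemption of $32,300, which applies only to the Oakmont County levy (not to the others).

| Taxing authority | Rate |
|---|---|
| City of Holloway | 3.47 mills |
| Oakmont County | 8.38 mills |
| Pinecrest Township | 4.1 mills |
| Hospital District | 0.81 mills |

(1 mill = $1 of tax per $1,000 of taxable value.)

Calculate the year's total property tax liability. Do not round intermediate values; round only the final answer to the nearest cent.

Assessed value = $1,304,069 × 0.478 = $623,344.982
City of Holloway: $623,344.982 × 0.00347 = $2,163.00708754
Oakmont County: ($623,344.982 − $32,300) × 0.00838 = $591,044.982 × 0.00838 = $4,952.95694916
Pinecrest Township: $623,344.982 × 0.0041 = $2,555.7144262
Hospital District: $623,344.982 × 0.00081 = $504.90943542
Total = $10,176.58789832

$10,176.59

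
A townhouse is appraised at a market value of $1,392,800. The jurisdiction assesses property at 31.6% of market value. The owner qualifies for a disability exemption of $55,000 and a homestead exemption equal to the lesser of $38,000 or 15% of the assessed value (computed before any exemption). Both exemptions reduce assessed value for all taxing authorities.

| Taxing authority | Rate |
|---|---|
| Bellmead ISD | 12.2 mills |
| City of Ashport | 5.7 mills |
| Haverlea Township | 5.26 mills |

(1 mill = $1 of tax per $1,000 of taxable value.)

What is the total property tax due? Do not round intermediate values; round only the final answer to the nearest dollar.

$8,039

Assessed value = $1,392,800 × 0.316 = $440,124.8
Homestead exemption = min($38,000, 15% × $440,124.8) = min($38,000, $66,018.72) = $38,000 (dollar cap binds)
Taxable value = $440,124.8 − $55,000 − $38,000 = $347,124.8
Bellmead ISD: $347,124.8 × 0.0122 = $4,234.92256
City of Ashport: $347,124.8 × 0.0057 = $1,978.61136
Haverlea Township: $347,124.8 × 0.00526 = $1,825.876448
Total = $8,039.410368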